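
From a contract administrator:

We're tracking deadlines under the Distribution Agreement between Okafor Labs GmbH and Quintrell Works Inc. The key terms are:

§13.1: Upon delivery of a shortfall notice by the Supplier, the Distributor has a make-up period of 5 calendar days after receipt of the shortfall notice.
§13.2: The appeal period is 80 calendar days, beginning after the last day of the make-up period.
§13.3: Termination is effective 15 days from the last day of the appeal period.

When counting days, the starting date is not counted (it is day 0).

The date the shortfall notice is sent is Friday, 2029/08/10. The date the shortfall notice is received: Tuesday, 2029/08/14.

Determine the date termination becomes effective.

2029/11/22

The last day of the make-up period: 2029/08/14 + 5 days = 2029/08/19.
The last day of the appeal period: 2029/08/19 + 80 days = 2029/11/07.
The date termination becomes effective: 15 calendar days after 2029/11/07 is 2029/11/22.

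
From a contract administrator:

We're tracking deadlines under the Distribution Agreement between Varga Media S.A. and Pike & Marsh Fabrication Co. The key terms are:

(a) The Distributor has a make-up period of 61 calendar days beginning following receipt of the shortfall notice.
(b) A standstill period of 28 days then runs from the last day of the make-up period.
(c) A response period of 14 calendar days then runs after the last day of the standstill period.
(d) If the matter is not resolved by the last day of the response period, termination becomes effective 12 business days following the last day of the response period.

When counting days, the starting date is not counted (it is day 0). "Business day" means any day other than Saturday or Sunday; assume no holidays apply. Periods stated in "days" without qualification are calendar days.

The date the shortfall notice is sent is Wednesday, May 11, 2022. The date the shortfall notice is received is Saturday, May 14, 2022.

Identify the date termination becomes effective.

September 12, 2022

Adding 61 calendar days to May 14, 2022 gives July 14, 2022, which is the last day of the make-up period.
The last day of the standstill period: 28 calendar days after July 14, 2022 is August 11, 2022.
The last day of the response period: 14 calendar days after August 11, 2022 is August 25, 2022.
The date termination becomes effective: 12 business days after Thursday, August 25, 2022, skipping weekends — Aug 26, Aug 29, Aug 30, Aug 31, …, Sep 8, Sep 9, Sep 12 — lands on Monday, September 12, 2022.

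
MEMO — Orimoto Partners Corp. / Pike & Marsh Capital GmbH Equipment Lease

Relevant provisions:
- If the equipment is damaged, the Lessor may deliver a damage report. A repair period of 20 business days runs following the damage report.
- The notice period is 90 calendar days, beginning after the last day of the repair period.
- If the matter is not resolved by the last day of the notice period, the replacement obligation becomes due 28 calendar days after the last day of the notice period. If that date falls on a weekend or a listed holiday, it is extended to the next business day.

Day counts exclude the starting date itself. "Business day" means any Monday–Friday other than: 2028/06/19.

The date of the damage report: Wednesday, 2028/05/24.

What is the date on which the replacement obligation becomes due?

From Wednesday, 2028/05/24, 20 business days (May 25, May 26, May 29, May 30, …, Jun 20, Jun 21, Jun 22, skipping weekends and the listed holiday on Jun 19) brings us to Thursday, 2028/06/22, which is the last day of the repair period.
The last day of the notice period: 90 calendar days after 2028/06/22 is 2028/09/20.
The date on which the replacement obligation becomes due: 2028/09/20 + 28 days = 2028/10/18. 2028/10/18 is a Wednesday and is not a listed holiday, so no roll-forward applies.

2028/10/18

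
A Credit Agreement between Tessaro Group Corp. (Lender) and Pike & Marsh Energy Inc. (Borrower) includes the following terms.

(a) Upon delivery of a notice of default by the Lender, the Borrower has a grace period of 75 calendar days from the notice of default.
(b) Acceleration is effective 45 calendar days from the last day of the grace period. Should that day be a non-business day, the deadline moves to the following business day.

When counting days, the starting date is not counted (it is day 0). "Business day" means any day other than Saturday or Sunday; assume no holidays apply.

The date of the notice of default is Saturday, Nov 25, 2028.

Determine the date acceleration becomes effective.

The last day of the grace period: Nov 25, 2028 + 75 days = Feb 8, 2029.
The date acceleration becomes effective: 45 calendar days after Feb 8, 2029 is Mar 25, 2029. That falls on a Sunday, so it rolls to the next business day, Monday, Mar 26, 2029.

Mar 26, 2029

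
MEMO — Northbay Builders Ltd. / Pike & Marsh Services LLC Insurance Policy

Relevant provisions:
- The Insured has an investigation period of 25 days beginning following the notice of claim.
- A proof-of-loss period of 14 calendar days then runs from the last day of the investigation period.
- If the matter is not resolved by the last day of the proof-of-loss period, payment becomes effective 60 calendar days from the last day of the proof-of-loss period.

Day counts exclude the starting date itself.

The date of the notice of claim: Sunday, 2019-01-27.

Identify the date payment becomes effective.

2019-05-06

The last day of the investigation period: 2019-01-27 + 25 days = 2019-02-21.
Adding 14 calendar days to 2019-02-21 gives 2019-03-07, which is the last day of the proof-of-loss period.
Adding 60 calendar days to 2019-03-07 gives 2019-05-06, which is the date payment becomes effective.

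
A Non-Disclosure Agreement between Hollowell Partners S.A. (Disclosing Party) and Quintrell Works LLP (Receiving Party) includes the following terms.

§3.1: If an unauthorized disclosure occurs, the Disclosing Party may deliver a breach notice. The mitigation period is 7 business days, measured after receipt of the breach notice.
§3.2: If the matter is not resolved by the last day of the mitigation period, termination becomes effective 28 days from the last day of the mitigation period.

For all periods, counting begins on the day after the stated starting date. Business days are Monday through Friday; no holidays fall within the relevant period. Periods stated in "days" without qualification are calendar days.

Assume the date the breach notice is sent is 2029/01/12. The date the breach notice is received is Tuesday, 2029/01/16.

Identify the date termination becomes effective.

2029/02/22

The last day of the mitigation period: 7 business days after Tuesday, 2029/01/16, skipping weekends — Jan 17, Jan 18, Jan 19, Jan 22, Jan 23, Jan 24, Jan 25 — lands on Thursday, 2029/01/25.
Adding 28 calendar days to 2029/01/25 gives 2029/02/22, which is the date termination becomes effective.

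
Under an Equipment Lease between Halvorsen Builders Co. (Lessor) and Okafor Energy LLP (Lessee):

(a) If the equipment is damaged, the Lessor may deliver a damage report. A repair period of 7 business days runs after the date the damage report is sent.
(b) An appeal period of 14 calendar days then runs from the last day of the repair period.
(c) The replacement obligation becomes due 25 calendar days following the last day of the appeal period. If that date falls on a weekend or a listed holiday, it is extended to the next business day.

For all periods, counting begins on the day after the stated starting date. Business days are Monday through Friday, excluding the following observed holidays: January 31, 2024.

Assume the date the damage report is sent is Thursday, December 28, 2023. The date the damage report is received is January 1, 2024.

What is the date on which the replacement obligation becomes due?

From Thursday, December 28, 2023, 7 business days (Dec 29, Jan 1, Jan 2, Jan 3, Jan 4, Jan 5, Jan 8, skipping weekends) brings us to Monday, January 8, 2024, which is the last day of the repair period.
The last day of the appeal period: 14 calendar days after January 8, 2024 is January 22, 2024.
Adding 25 calendar days to January 22, 2024 gives February 16, 2024, which is the date on which the replacement obligation becomes due. February 16, 2024 is a Friday and is not a listed holiday, so no roll-forward applies.

February 16, 2024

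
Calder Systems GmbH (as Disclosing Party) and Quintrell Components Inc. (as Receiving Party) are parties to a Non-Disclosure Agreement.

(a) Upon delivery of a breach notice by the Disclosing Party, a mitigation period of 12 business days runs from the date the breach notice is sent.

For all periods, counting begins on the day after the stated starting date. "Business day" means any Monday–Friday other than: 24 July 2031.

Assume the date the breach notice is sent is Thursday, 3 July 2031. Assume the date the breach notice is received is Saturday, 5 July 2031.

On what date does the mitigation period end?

The last day of the mitigation period: 12 business days after Thursday, 3 July 2031, skipping weekends — Jul 4, Jul 7, Jul 8, Jul 9, …, Jul 17, Jul 18, Jul 21 — lands on Monday, 21 July 2031.

21 July 2031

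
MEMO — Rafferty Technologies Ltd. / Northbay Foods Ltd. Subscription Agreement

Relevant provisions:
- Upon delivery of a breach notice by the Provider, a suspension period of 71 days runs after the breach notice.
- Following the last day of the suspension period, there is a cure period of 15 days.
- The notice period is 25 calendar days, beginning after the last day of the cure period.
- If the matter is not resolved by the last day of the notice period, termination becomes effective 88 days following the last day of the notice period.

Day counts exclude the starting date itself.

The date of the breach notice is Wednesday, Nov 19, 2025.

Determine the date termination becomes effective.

Jun 6, 2026

The last day of the suspension period: Nov 19, 2025 + 71 days = Jan 29, 2026.
Adding 15 calendar days to Jan 29, 2026 gives Feb 13, 2026, which is the last day of the cure period.
Adding 25 calendar days to Feb 13, 2026 gives Mar 10, 2026, which is the last day of the notice period.
The date termination becomes effective: Mar 10, 2026 + 88 days = Jun 6, 2026.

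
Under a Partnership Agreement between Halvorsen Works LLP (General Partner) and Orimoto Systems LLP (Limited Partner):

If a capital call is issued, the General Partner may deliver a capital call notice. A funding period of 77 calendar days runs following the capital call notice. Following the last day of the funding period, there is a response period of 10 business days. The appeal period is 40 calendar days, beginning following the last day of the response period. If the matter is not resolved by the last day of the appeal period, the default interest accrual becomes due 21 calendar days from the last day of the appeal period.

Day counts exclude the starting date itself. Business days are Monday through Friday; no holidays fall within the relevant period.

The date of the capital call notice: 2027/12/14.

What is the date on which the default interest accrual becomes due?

The last day of the funding period: 2027/12/14 + 77 days = 2028/02/29.
The last day of the response period: 10 business days after Tuesday, 2028/02/29, skipping weekends — Mar 1, Mar 2, Mar 3, Mar 6, Mar 7, Mar 8, Mar 9, Mar 10, Mar 13, Mar 14 — lands on Tuesday, 2028/03/14.
The last day of the appeal period: 40 calendar days after 2028/03/14 is 2028/04/23.
Adding 21 calendar days to 2028/04/23 gives 2028/05/14, which is the date on which the default interest accrual becomes due.

2028/05/14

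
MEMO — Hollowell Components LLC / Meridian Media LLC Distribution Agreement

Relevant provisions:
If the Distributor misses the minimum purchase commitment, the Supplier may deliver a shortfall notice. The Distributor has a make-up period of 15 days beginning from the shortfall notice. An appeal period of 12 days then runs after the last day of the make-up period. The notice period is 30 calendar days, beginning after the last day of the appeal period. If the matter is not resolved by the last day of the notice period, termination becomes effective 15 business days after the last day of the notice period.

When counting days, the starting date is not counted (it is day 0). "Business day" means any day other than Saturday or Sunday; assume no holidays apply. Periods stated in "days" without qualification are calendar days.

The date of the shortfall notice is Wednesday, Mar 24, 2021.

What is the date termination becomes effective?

Adding 15 calendar days to Mar 24, 2021 gives Apr 8, 2021, which is the last day of the make-up period.
The last day of the appeal period: 12 calendar days after Apr 8, 2021 is Apr 20, 2021.
Adding 30 calendar days to Apr 20, 2021 gives May 20, 2021, which is the last day of the notice period.
From Thursday, May 20, 2021, 15 business days (May 21, May 24, May 25, May 26, …, Jun 8, Jun 9, Jun 10, skipping weekends) brings us to Thursday, Jun 10, 2021, which is the date termination becomes effective.

Jun 10, 2021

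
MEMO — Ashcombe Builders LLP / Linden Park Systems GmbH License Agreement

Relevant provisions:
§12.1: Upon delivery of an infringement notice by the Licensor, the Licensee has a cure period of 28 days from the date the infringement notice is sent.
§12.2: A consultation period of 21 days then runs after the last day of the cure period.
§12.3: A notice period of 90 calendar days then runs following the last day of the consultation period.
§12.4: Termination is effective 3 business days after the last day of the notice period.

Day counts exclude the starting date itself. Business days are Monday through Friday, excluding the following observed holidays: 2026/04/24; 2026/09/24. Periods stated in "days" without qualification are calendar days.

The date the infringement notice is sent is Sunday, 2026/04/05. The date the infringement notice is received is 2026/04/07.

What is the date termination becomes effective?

2026/08/26

Adding 28 calendar days to 2026/04/05 gives 2026/05/03, which is the last day of the cure period.
The last day of the consultation period: 21 calendar days after 2026/05/03 is 2026/05/24.
The last day of the notice period: 90 calendar days after 2026/05/24 is 2026/08/22.
The date termination becomes effective: 3 business days after Saturday, 2026/08/22, skipping weekends — Aug 24, Aug 25, Aug 26 — lands on Wednesday, 2026/08/26.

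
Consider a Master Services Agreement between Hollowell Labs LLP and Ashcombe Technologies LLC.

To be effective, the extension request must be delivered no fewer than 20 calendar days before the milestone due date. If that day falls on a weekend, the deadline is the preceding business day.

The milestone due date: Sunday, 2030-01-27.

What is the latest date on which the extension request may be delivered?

Counting back 20 calendar days from 2030-01-27 gives 2030-01-07. That is a Monday, so no adjustment is needed.

2030-01-07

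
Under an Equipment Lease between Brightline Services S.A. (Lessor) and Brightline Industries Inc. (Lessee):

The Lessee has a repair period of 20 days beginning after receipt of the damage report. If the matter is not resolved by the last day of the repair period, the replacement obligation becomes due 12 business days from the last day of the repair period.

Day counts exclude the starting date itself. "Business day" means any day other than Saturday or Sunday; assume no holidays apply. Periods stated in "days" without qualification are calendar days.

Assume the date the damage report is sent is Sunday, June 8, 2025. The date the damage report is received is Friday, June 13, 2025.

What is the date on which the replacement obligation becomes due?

July 21, 2025

The last day of the repair period: 20 calendar days after June 13, 2025 is July 3, 2025.
The date on which the replacement obligation becomes due: counting 12 business days from Thursday, July 3, 2025 (Jul 4, Jul 7, Jul 8, Jul 9, …, Jul 17, Jul 18, Jul 21, skipping weekends) reaches Monday, July 21, 2025.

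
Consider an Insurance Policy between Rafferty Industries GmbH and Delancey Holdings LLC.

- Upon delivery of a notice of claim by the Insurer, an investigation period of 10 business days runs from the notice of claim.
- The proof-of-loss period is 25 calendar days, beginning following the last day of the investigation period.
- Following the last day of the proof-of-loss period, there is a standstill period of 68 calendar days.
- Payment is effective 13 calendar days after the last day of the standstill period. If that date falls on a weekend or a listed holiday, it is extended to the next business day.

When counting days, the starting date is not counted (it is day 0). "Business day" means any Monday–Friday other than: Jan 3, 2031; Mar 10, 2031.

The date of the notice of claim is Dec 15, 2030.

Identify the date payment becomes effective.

Apr 14, 2031

The last day of the investigation period: counting 10 business days from Sunday, Dec 15, 2030 (Dec 16, Dec 17, Dec 18, Dec 19, Dec 20, Dec 23, Dec 24, Dec 25, Dec 26, Dec 27, skipping weekends) reaches Friday, Dec 27, 2030.
The last day of the proof-of-loss period: 25 calendar days after Dec 27, 2030 is Jan 21, 2031.
The last day of the standstill period: 68 calendar days after Jan 21, 2031 is Mar 30, 2031.
The date payment becomes effective: 13 calendar days after Mar 30, 2031 is Apr 12, 2031. That falls on a Saturday, so it rolls to the next business day, Monday, Apr 14, 2031.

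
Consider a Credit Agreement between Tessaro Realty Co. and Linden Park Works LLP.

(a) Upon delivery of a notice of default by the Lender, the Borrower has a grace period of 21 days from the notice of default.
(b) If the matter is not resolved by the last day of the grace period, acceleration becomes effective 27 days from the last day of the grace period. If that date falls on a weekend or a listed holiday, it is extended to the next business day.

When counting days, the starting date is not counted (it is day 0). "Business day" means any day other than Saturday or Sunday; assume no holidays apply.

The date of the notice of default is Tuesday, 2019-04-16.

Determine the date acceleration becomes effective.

2019-06-03

The last day of the grace period: 21 calendar days after 2019-04-16 is 2019-05-07.
The date acceleration becomes effective: 27 calendar days after 2019-05-07 is 2019-06-03. 2019-06-03 is a Monday, so no roll-forward applies.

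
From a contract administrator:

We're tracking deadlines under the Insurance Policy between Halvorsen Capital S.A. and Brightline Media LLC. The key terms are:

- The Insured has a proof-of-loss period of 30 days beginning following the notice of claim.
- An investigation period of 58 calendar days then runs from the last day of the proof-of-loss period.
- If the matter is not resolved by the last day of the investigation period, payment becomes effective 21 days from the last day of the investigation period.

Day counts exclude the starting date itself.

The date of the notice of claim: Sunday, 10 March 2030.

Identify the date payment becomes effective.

27 June 2030

The last day of the proof-of-loss period: 10 March 2030 + 30 days = 9 April 2030.
The last day of the investigation period: 9 April 2030 + 58 days = 6 June 2030.
The date payment becomes effective: 21 calendar days after 6 June 2030 is 27 June 2030.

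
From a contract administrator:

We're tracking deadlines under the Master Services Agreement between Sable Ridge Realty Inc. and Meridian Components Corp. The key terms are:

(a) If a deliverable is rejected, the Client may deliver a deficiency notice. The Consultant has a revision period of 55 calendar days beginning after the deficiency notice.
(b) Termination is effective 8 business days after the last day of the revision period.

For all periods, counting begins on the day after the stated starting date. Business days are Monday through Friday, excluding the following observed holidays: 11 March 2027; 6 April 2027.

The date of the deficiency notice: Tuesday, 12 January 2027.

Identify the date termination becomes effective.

19 March 2027

The last day of the revision period: 55 calendar days after 12 January 2027 is 8 March 2027.
The date termination becomes effective: counting 8 business days from Monday, 8 March 2027 (Mar 9, Mar 10, Mar 12, Mar 15, Mar 16, Mar 17, Mar 18, Mar 19, skipping weekends and the listed holiday on Mar 11) reaches Friday, 19 March 2027.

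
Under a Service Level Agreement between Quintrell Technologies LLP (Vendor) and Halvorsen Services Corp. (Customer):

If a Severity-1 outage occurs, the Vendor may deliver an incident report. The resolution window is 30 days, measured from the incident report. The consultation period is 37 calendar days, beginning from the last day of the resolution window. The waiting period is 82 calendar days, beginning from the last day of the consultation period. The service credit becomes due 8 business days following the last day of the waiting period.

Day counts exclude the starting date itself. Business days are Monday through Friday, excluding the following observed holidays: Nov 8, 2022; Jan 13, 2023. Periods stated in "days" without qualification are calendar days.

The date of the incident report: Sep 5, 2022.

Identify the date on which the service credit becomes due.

Feb 13, 2023

The last day of the resolution window: Sep 5, 2022 + 30 days = Oct 5, 2022.
Adding 37 calendar days to Oct 5, 2022 gives Nov 11, 2022, which is the last day of the consultation period.
Adding 82 calendar days to Nov 11, 2022 gives Feb 1, 2023, which is the last day of the waiting period.
The date on which the service credit becomes due: 8 business days after Wednesday, Feb 1, 2023, skipping weekends — Feb 2, Feb 3, Feb 6, Feb 7, Feb 8, Feb 9, Feb 10, Feb 13 — lands on Monday, Feb 13, 2023.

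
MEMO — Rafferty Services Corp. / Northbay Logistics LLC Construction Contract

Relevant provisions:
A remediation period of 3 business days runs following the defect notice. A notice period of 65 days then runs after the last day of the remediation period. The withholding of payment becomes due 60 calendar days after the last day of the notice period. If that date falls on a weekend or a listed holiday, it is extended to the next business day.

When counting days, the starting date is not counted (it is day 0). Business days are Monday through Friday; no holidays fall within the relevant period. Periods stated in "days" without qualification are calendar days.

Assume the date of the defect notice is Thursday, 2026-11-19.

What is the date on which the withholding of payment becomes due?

2027-03-29

From Thursday, 2026-11-19, 3 business days (Nov 20, Nov 23, Nov 24, skipping weekends) brings us to Tuesday, 2026-11-24, which is the last day of the remediation period.
Adding 65 calendar days to 2026-11-24 gives 2027-01-28, which is the last day of the notice period.
The date on which the withholding of payment becomes due: 2027-01-28 + 60 days = 2027-03-29. 2027-03-29 is a Monday, so no roll-forward applies.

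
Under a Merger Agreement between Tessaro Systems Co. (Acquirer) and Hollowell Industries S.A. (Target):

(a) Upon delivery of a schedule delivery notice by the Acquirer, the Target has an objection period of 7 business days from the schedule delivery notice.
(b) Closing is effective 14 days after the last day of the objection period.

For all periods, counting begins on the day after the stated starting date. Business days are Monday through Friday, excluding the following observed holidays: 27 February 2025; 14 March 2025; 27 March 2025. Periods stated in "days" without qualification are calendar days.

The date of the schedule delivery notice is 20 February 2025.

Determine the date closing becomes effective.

18 March 2025

The last day of the objection period: counting 7 business days from Thursday, 20 February 2025 (Feb 21, Feb 24, Feb 25, Feb 26, Feb 28, Mar 3, Mar 4, skipping weekends and the listed holiday on Feb 27) reaches Tuesday, 4 March 2025.
The date closing becomes effective: 4 March 2025 + 14 days = 18 March 2025.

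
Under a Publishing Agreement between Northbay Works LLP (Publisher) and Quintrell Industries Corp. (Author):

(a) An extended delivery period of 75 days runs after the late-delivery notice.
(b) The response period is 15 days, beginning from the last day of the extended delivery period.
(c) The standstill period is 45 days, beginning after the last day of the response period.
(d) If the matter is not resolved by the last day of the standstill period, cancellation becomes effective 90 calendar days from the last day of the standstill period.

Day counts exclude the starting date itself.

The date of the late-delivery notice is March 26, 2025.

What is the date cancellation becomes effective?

November 6, 2025

Adding 75 calendar days to March 26, 2025 gives June 9, 2025, which is the last day of the extended delivery period.
The last day of the response period: 15 calendar days after June 9, 2025 is June 24, 2025.
The last day of the standstill period: 45 calendar days after June 24, 2025 is August 8, 2025.
The date cancellation becomes effective: 90 calendar days after August 8, 2025 is November 6, 2025.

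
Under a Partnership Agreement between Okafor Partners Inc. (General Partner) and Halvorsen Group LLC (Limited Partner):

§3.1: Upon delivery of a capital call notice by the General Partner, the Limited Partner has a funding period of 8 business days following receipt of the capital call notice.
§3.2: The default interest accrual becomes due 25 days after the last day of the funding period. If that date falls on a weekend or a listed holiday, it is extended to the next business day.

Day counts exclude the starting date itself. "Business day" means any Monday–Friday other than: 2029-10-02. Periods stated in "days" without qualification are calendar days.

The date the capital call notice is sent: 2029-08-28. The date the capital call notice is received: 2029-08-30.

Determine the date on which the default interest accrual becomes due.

From Thursday, 2029-08-30, 8 business days (Aug 31, Sep 3, Sep 4, Sep 5, Sep 6, Sep 7, Sep 10, Sep 11, skipping weekends) brings us to Tuesday, 2029-09-11, which is the last day of the funding period.
Adding 25 calendar days to 2029-09-11 gives 2029-10-06, which is the date on which the default interest accrual becomes due. That falls on a Saturday, so it rolls to the next business day, Monday, 2029-10-08.

2029-10-08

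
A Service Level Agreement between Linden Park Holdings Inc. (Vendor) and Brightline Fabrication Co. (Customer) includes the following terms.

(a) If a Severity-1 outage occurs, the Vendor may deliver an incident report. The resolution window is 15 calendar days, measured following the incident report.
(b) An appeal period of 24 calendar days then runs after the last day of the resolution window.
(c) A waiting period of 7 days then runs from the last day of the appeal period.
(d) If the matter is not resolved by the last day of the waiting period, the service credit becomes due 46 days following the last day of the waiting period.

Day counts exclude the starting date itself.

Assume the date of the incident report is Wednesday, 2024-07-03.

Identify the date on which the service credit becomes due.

2024-10-03

Adding 15 calendar days to 2024-07-03 gives 2024-07-18, which is the last day of the resolution window.
Adding 24 calendar days to 2024-07-18 gives 2024-08-11, which is the last day of the appeal period.
The last day of the waiting period: 7 calendar days after 2024-08-11 is 2024-08-18.
The date on which the service credit becomes due: 46 calendar days after 2024-08-18 is 2024-10-03.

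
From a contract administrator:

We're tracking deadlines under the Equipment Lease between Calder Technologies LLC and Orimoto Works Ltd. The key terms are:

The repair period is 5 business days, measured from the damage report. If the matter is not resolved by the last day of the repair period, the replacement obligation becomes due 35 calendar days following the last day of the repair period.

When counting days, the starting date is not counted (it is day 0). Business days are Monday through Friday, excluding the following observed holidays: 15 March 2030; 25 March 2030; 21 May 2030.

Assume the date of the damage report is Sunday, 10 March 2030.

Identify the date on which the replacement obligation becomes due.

22 April 2030

The last day of the repair period: counting 5 business days from Sunday, 10 March 2030 (Mar 11, Mar 12, Mar 13, Mar 14, Mar 18, skipping weekends and the listed holiday on Mar 15) reaches Monday, 18 March 2030.
The date on which the replacement obligation becomes due: 35 calendar days after 18 March 2030 is 22 April 2030.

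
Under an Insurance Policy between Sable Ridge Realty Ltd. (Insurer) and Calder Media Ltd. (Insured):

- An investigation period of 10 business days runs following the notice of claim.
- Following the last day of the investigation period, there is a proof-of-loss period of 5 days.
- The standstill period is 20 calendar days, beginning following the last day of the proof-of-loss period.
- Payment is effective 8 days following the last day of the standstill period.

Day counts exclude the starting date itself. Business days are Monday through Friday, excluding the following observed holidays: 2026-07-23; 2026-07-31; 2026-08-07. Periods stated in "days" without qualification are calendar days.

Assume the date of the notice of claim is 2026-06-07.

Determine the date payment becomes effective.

2026-07-22

The last day of the investigation period: counting 10 business days from Sunday, 2026-06-07 (Jun 8, Jun 9, Jun 10, Jun 11, Jun 12, Jun 15, Jun 16, Jun 17, Jun 18, Jun 19, skipping weekends) reaches Friday, 2026-06-19.
The last day of the proof-of-loss period: 5 calendar days after 2026-06-19 is 2026-06-24.
Adding 20 calendar days to 2026-06-24 gives 2026-07-14, which is the last day of the standstill period.
Adding 8 calendar days to 2026-07-14 gives 2026-07-22, which is the date payment becomes effective.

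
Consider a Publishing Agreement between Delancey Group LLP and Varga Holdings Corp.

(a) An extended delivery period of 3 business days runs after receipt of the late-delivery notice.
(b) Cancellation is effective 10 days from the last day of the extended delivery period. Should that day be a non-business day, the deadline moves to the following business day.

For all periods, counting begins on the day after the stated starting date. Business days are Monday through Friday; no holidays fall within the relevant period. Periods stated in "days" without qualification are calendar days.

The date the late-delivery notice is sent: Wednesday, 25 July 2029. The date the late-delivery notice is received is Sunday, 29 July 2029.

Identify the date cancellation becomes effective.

13 August 2029

From Sunday, 29 July 2029, 3 business days (Jul 30, Jul 31, Aug 1, skipping weekends) brings us to Wednesday, 1 August 2029, which is the last day of the extended delivery period.
The date cancellation becomes effective: 10 calendar days after 1 August 2029 is 11 August 2029. That falls on a Saturday, so it rolls to the next business day, Monday, 13 August 2029.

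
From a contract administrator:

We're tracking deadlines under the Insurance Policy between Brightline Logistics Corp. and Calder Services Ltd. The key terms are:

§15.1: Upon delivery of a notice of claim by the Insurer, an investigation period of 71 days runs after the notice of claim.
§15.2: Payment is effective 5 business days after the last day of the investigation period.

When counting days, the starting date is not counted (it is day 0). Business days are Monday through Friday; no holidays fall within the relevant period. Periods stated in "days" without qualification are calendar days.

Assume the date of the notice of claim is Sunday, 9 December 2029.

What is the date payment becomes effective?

25 February 2030

Adding 71 calendar days to 9 December 2029 gives 18 February 2030, which is the last day of the investigation period.
From Monday, 18 February 2030, 5 business days (Feb 19, Feb 20, Feb 21, Feb 22, Feb 25, skipping weekends) brings us to Monday, 25 February 2030, which is the date payment becomes effective.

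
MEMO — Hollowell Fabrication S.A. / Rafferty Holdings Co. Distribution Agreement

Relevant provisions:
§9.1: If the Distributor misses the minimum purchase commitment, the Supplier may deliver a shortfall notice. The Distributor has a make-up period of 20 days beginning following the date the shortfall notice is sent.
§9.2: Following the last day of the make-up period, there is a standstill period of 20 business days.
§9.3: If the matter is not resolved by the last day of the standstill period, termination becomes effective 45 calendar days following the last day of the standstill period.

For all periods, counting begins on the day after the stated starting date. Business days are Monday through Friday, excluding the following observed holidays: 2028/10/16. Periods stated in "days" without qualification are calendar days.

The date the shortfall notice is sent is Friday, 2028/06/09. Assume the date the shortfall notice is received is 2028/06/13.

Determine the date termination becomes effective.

2028/09/10

Adding 20 calendar days to 2028/06/09 gives 2028/06/29, which is the last day of the make-up period.
From Thursday, 2028/06/29, 20 business days (Jun 30, Jul 3, Jul 4, Jul 5, …, Jul 25, Jul 26, Jul 27, skipping weekends) brings us to Thursday, 2028/07/27, which is the last day of the standstill period.
The date termination becomes effective: 45 calendar days after 2028/07/27 is 2028/09/10.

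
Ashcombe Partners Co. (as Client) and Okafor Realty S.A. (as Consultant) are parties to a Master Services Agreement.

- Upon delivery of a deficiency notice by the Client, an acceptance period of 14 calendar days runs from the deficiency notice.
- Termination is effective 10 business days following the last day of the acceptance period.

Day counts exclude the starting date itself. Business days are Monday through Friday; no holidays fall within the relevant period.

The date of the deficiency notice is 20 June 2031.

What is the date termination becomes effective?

Adding 14 calendar days to 20 June 2031 gives 4 July 2031, which is the last day of the acceptance period.
The date termination becomes effective: 10 business days after Friday, 4 July 2031, skipping weekends — Jul 7, Jul 8, Jul 9, Jul 10, Jul 11, Jul 14, Jul 15, Jul 16, Jul 17, Jul 18 — lands on Friday, 18 July 2031.

18 July 2031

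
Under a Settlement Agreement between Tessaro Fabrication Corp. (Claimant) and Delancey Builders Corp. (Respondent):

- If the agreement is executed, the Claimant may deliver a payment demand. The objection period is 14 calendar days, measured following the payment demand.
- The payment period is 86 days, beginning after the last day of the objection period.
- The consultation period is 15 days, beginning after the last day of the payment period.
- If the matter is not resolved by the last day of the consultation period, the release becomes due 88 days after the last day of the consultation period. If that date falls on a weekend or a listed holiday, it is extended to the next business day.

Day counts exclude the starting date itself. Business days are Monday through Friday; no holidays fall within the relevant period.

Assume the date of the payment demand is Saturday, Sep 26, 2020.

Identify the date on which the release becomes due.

Apr 19, 2021

The last day of the objection period: 14 calendar days after Sep 26, 2020 is Oct 10, 2020.
The last day of the payment period: 86 calendar days after Oct 10, 2020 is Jan 4, 2021.
The last day of the consultation period: Jan 4, 2021 + 15 days = Jan 19, 2021.
The date on which the release becomes due: Jan 19, 2021 + 88 days = Apr 17, 2021. That falls on a Saturday, so it rolls to the next business day, Monday, Apr 19, 2021.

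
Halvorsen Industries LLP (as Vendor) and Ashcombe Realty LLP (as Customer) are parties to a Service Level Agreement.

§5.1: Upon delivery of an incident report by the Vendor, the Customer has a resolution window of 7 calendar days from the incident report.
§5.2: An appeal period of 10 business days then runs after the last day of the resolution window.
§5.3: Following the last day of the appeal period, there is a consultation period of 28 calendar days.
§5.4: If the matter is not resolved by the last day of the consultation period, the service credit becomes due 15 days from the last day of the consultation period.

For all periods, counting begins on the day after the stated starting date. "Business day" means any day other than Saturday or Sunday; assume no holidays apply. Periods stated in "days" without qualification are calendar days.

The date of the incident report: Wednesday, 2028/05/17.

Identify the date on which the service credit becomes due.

The last day of the resolution window: 7 calendar days after 2028/05/17 is 2028/05/24.
The last day of the appeal period: counting 10 business days from Wednesday, 2028/05/24 (May 25, May 26, May 29, May 30, May 31, Jun 1, Jun 2, Jun 5, Jun 6, Jun 7, skipping weekends) reaches Wednesday, 2028/06/07.
Adding 28 calendar days to 2028/06/07 gives 2028/07/05, which is the last day of the consultation period.
The date on which the service credit becomes due: 15 calendar days after 2028/07/05 is 2028/07/20.

2028/07/20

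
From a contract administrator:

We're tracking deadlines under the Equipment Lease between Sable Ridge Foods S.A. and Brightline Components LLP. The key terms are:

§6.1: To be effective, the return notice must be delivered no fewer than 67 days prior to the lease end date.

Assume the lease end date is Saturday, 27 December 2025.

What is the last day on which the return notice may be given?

21 October 2025

27 December 2025 minus 67 days is 21 October 2025.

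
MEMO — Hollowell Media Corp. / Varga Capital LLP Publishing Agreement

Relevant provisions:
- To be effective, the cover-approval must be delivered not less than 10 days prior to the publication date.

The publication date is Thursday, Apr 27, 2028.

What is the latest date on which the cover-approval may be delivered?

Apr 17, 2028

Counting back 10 calendar days from Apr 27, 2028 gives Apr 17, 2028.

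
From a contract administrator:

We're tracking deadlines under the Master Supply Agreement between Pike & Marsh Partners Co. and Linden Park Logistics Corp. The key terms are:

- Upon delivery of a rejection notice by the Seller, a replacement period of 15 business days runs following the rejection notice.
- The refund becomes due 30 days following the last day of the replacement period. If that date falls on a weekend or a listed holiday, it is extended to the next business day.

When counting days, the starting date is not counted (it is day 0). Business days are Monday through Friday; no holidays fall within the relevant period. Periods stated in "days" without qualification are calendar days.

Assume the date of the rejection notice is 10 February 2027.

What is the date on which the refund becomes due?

The last day of the replacement period: 15 business days after Wednesday, 10 February 2027, skipping weekends — Feb 11, Feb 12, Feb 15, Feb 16, …, Mar 1, Mar 2, Mar 3 — lands on Wednesday, 3 March 2027.
The date on which the refund becomes due: 30 calendar days after 3 March 2027 is 2 April 2027. 2 April 2027 is a Friday, so no roll-forward applies.

2 April 2027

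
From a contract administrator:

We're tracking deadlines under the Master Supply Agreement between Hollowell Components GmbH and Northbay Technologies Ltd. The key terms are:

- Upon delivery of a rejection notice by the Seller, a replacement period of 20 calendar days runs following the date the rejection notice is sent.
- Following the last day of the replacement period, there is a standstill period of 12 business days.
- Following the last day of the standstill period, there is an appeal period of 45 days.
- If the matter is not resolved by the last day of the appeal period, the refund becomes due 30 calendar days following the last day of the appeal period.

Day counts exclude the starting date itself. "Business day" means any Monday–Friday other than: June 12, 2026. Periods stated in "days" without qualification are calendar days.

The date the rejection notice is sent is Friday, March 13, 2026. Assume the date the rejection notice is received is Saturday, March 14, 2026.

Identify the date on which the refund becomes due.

Adding 20 calendar days to March 13, 2026 gives April 2, 2026, which is the last day of the replacement period.
The last day of the standstill period: counting 12 business days from Thursday, April 2, 2026 (Apr 3, Apr 6, Apr 7, Apr 8, …, Apr 16, Apr 17, Apr 20, skipping weekends) reaches Monday, April 20, 2026.
The last day of the appeal period: April 20, 2026 + 45 days = June 4, 2026.
The date on which the refund becomes due: June 4, 2026 + 30 days = July 4, 2026.

July 4, 2026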